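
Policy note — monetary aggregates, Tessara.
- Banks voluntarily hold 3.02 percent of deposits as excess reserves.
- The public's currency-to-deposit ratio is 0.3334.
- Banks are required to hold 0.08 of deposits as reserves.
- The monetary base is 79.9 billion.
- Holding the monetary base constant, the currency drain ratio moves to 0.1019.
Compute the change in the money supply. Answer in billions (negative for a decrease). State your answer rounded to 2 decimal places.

Initially m₁ = (1 + 0.3334) / (0.08 + 0.0302 + 0.3334) ≈ 3.00586, so M₁ = 3.00586 × 79.9 ≈ 240.1682 billion.
After the change m₂ = (1 + 0.1019) / (0.08 + 0.0302 + 0.1019) ≈ 5.19519, so M₂ = 5.19519 × 79.9 ≈ 415.0957 billion.
ΔM = M₂ − M₁ = 415.0957 − 240.1682 = 174.9275 billion.

174.93 billion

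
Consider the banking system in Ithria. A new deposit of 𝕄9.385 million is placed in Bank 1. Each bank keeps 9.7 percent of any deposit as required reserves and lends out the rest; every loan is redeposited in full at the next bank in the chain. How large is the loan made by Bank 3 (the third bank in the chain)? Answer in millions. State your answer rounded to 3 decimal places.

Each bank lends a fraction (1 − rr) = 0.9030 of the deposit it receives, so Bank 3 receives 9.385·0.9030^2 and lends 9.385·0.9030^3 ≈ 6.9103 million.

𝕄6.910 million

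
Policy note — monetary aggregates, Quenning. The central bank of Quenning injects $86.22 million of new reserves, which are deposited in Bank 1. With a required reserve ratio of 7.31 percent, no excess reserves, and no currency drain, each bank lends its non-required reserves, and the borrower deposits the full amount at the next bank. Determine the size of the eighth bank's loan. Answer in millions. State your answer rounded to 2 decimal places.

Each bank lends a fraction (1 − rr) = 0.9269 of the deposit it receives, so Bank 8 receives 86.22·0.9269^7 and lends 86.22·0.9269^8 ≈ 46.9755 million.

$46.98 million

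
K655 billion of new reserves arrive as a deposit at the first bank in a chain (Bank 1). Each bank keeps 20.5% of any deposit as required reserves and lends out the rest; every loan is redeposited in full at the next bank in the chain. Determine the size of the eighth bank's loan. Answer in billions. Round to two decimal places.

Each bank lends a fraction (1 − rr) = 0.7950 of the deposit it receives, so Bank 8 receives 655·0.7950^7 and lends 655·0.7950^8 ≈ 104.5149 billion.

K104.51 billion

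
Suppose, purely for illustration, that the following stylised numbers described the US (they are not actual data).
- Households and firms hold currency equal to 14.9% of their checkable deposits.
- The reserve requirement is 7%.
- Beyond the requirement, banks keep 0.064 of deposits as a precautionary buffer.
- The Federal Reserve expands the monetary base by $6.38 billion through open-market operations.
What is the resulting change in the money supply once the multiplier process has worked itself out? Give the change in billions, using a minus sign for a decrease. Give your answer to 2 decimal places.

$25.90 billion

The money multiplier is m = (1 + c) / (rr + e + c) = (1 + 0.149) / (0.07 + 0.064 + 0.149) ≈ 4.0601.
The purchase adds 6.38 billion of base, so ΔM = m × ΔMB = 4.0601 × (+6.38) ≈ 25.9034 billion.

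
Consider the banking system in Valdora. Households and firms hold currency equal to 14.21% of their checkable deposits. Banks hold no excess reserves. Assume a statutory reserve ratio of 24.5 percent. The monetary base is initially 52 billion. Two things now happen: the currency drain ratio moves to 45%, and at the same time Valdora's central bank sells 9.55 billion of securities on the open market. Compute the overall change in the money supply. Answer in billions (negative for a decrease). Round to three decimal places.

-64.856 billion

Before: m₁ = (1 + 0.1421) / (0.245 + 0.1421) ≈ 2.950400, MB₁ = 52, so M₁ = 2.950400 × 52 = 153.4208 billion.
After: m₂ = (1 + 0.45) / (0.245 + 0.45) ≈ 2.086331, MB₂ = 52 − 9.55 = 42.45, so M₂ = 2.086331 × 42.45 ≈ 88.5648 billion.
ΔM = M₂ − M₁ = 88.5648 − 153.4208 = -64.856 billion.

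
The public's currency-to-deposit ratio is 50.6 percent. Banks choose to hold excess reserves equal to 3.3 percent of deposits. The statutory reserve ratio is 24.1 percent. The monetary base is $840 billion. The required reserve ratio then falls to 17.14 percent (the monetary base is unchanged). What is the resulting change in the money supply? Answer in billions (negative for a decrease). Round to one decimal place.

Initially m₁ = (1 + 0.506) / (0.241 + 0.033 + 0.506) ≈ 1.93077, so M₁ = 1.93077 × 840 = 1621.8468 billion.
After the change m₂ = (1 + 0.506) / (0.1714 + 0.033 + 0.506) ≈ 2.11993, so M₂ = 2.11993 × 840 = 1780.7412 billion.
ΔM = M₂ − M₁ = 1780.7412 − 1621.8468 = 158.8944 billion.

$158.9 billion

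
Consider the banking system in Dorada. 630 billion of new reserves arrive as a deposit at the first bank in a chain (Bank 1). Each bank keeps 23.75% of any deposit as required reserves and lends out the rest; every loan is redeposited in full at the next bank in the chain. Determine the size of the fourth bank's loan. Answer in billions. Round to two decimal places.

Each bank lends a fraction (1 − rr) = 0.7625 of the deposit it receives, so Bank 4 receives 630·0.7625^3 and lends 630·0.7625^4 ≈ 212.9609 billion.

212.96 billion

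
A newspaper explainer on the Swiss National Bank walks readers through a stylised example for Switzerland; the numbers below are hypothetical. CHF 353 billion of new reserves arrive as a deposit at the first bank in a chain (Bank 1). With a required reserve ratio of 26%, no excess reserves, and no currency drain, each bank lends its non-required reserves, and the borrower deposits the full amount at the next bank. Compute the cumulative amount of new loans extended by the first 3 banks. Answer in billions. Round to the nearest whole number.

CHF 598 billion

Bank i lends (1 − rr)^i of the original deposit: Bank 1 lends 353·0.7400 = 261.2200, Bank 2 lends 353·0.7400² = 193.3028, and so on.
Summing a geometric series: total = 353·[0.7400·(1 − 0.7400^3) / (1 − 0.7400)] ≈ 597.5669 billion.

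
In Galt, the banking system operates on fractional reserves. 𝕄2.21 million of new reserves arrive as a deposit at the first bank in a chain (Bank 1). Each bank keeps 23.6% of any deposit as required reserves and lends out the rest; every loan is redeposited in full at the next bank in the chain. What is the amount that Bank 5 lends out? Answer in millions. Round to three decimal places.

𝕄0.575 million

Each bank lends a fraction (1 − rr) = 0.7640 of the deposit it receives, so Bank 5 receives 2.21·0.7640^4 and lends 2.21·0.7640^5 ≈ 0.5753 million.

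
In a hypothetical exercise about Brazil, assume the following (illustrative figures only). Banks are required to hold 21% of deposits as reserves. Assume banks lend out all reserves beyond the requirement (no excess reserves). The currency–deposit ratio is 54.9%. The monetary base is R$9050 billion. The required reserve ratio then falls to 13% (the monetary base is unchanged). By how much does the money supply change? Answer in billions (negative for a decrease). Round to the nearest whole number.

R$2176 billion

Initially m₁ = (1 + 0.549) / (0.21 + 0.549) ≈ 2.04084, so M₁ = 2.04084 × 9050 = 18469.602 billion.
After the change m₂ = (1 + 0.549) / (0.13 + 0.549) ≈ 2.28130, so M₂ = 2.28130 × 9050 = 20645.765 billion.
ΔM = M₂ − M₁ = 20645.765 − 18469.602 = 2176.163 billion.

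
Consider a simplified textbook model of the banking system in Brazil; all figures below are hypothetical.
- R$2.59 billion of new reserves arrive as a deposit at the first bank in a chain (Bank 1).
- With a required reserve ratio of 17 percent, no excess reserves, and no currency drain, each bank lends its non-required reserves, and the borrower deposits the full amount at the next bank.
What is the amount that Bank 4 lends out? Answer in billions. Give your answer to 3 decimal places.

Each bank lends a fraction (1 − rr) = 0.8300 of the deposit it receives, so Bank 4 receives 2.59·0.8300^3 and lends 2.59·0.8300^4 ≈ 1.2292 billion.

R$1.229 billion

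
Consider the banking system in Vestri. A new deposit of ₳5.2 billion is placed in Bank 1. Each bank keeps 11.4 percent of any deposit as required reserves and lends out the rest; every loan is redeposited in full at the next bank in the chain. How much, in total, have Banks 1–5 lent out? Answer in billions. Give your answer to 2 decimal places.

Bank i lends (1 − rr)^i of the original deposit: Bank 1 lends 5.2·0.8860 = 4.6072, Bank 2 lends 5.2·0.8860² ≈ 4.0820, and so on.
Summing a geometric series: total = 5.2·[0.8860·(1 − 0.8860^5) / (1 − 0.8860)] ≈ 18.3492 billion.

₳18.35 billion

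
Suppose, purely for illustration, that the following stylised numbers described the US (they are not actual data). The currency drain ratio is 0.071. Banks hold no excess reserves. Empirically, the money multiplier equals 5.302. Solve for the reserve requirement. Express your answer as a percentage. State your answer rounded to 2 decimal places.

13.10%

Using m = 5.302. Since m = (1 + c)/(c + rr + e), the denominator satisfies c + rr + e = (1 + c)/m = (1 + 0.071) / 5.302 ≈ 0.201999.
With c = 0.071 and e = 0, the reserve requirement is 0.201999 − 0.071 − 0 = 0.130999.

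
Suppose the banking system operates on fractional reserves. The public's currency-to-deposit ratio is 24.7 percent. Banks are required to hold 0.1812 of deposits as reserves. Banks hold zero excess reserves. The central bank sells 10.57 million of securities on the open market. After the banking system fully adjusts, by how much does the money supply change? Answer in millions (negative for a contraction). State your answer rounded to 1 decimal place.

-30.8 million

The money multiplier is m = (1 + c) / (rr + c) = (1 + 0.247) / (0.1812 + 0.247) ≈ 2.9122.
The sale removes 10.57 million of base, so ΔM = m × ΔMB = 2.9122 × (−10.57) ≈ -30.782 million.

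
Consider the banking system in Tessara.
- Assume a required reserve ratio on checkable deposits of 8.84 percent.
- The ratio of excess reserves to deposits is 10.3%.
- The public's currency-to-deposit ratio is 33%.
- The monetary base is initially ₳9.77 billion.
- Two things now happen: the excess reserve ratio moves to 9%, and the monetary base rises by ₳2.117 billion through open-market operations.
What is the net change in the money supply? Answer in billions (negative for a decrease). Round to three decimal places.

Before: m₁ = (1 + 0.33) / (0.0884 + 0.103 + 0.33) ≈ 2.550825, MB₁ = 9.77, so M₁ = 2.550825 × 9.77 ≈ 24.9216 billion.
After: m₂ = (1 + 0.33) / (0.0884 + 0.09 + 0.33) ≈ 2.616050, MB₂ = 9.77 + 2.117 = 11.887, so M₂ = 2.616050 × 11.887 ≈ 31.097 billion.
ΔM = M₂ − M₁ = 31.097 − 24.9216 = 6.1754 billion.

₳6.175 billion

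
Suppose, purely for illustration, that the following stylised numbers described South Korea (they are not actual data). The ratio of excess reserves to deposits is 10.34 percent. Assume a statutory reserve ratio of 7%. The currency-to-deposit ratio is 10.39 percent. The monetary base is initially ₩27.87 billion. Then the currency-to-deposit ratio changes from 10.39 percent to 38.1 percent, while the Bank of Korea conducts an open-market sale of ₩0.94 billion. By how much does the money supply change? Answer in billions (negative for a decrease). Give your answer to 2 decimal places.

Before: m₁ = (1 + 0.1039) / (0.07 + 0.1034 + 0.1039) ≈ 3.98089, MB₁ = 27.87, so M₁ = 3.98089 × 27.87 ≈ 110.9474 billion.
After: m₂ = (1 + 0.381) / (0.07 + 0.1034 + 0.381) ≈ 2.49098, MB₂ = 27.87 − 0.94 = 26.93, so M₂ = 2.49098 × 26.93 ≈ 67.0821 billion.
ΔM = M₂ − M₁ = 67.0821 − 110.9474 = -43.8653 billion.

-43.87 billion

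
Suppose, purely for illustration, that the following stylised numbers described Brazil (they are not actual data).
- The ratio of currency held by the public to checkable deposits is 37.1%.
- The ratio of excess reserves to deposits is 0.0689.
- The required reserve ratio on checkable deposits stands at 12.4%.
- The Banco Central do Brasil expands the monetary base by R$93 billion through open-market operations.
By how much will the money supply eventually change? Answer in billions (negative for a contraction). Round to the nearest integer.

The money multiplier is m = (1 + c) / (rr + e + c) = (1 + 0.371) / (0.124 + 0.0689 + 0.371) ≈ 2.4313.
The purchase adds 93 billion of base, so ΔM = m × ΔMB = 2.4313 × (+93) = 226.1109 billion.

R$226 billion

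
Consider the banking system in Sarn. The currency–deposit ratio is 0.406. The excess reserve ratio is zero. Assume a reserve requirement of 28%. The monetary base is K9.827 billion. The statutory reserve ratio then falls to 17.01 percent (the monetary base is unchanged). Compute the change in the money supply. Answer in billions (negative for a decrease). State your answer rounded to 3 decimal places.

Initially m₁ = (1 + 0.406) / (0.28 + 0.406) ≈ 2.04956, so M₁ = 2.04956 × 9.827 ≈ 20.141 billion.
After the change m₂ = (1 + 0.406) / (0.1701 + 0.406) ≈ 2.44055, so M₂ = 2.44055 × 9.827 ≈ 23.9833 billion.
ΔM = M₂ − M₁ = 23.9833 − 20.141 = 3.8423 billion.

K3.842 billion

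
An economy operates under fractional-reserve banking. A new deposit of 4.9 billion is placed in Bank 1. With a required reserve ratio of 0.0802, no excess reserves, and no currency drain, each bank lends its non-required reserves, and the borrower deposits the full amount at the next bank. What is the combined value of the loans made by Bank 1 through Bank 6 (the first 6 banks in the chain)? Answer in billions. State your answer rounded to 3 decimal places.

Bank i lends (1 − rr)^i of the original deposit: Bank 1 lends 4.9·0.9198 ≈ 4.5070, Bank 2 lends 4.9·0.9198² ≈ 4.1456, and so on.
Summing a geometric series: total = 4.9·[0.9198·(1 − 0.9198^6) / (1 − 0.9198)] ≈ 22.1662 billion.

22.166 billion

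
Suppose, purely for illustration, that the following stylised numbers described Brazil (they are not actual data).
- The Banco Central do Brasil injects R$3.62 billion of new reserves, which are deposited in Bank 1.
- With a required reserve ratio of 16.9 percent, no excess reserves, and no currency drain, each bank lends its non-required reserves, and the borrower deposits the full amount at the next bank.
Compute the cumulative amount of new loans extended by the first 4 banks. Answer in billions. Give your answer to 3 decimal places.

Bank i lends (1 − rr)^i of the original deposit: Bank 1 lends 3.62·0.8310 ≈ 3.0082, Bank 2 lends 3.62·0.8310² ≈ 2.4998, and so on.
Summing a geometric series: total = 3.62·[0.8310·(1 − 0.8310^4) / (1 − 0.8310)] ≈ 9.3117 billion.

R$9.312 billion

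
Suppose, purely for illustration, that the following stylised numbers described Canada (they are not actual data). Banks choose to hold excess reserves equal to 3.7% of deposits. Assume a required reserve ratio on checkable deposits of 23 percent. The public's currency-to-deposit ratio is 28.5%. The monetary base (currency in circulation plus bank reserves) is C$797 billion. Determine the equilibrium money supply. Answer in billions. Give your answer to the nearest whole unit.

C$1855 billion

The money multiplier is m = (1 + c) / (rr + e + c) = (1 + 0.285) / (0.23 + 0.037 + 0.285) ≈ 2.3279.
So M = m × MB = 2.3279 × 797 = 1855.3363 billion.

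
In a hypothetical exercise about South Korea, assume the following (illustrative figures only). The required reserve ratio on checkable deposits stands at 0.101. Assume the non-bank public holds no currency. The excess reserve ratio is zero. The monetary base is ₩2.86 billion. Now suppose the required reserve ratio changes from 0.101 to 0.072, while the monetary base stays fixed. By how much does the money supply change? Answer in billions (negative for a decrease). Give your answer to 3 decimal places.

₩11.405 billion

Initially m₁ = 1 / (0.101) ≈ 9.90099, so M₁ = 9.90099 × 2.86 ≈ 28.3168 billion.
After the change m₂ = 1 / (0.072) ≈ 13.88889, so M₂ = 13.88889 × 2.86 ≈ 39.7222 billion.
ΔM = M₂ − M₁ = 39.7222 − 28.3168 = 11.4054 billion.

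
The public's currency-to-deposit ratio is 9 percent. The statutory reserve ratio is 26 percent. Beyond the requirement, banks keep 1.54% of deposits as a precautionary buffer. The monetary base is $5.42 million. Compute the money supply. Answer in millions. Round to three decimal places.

The money multiplier is m = (1 + c) / (rr + e + c) = (1 + 0.09) / (0.26 + 0.0154 + 0.09) ≈ 2.98303.
So M = m × MB = 2.98303 × 5.42 ≈ 16.168 million.

$16.168 million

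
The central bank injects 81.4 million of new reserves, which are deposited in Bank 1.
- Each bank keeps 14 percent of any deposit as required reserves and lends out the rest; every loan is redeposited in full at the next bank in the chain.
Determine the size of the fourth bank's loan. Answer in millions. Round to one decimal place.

44.5 million

Each bank lends a fraction (1 − rr) = 0.8600 of the deposit it receives, so Bank 4 receives 81.4·0.8600^3 and lends 81.4·0.8600^4 ≈ 44.5265 million.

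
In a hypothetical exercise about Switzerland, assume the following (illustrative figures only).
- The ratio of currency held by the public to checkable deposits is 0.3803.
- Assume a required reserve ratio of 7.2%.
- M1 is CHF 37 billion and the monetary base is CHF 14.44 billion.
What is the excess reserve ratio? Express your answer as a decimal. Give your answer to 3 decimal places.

0.086

Using m = M/MB = 37/14.44 ≈ 2.562327. Since m = (1 + c)/(c + rr + e), the denominator satisfies c + rr + e = (1 + c)/m = (1 + 0.3803) / 2.562327 ≈ 0.538690.
With c = 0.3803 and rr = 0.072, the excess reserve ratio is 0.538690 − 0.3803 − 0.072 = 0.08639.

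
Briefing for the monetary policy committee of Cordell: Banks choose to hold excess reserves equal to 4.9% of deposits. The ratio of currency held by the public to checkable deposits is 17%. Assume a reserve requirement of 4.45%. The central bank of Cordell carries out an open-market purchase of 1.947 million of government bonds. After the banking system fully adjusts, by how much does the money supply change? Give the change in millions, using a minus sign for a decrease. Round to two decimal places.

8.65 million

The money multiplier is m = (1 + c) / (rr + e + c) = (1 + 0.17) / (0.0445 + 0.049 + 0.17) ≈ 4.4402.
The purchase adds 1.947 million of base, so ΔM = m × ΔMB = 4.4402 × (+1.947) ≈ 8.6451 million.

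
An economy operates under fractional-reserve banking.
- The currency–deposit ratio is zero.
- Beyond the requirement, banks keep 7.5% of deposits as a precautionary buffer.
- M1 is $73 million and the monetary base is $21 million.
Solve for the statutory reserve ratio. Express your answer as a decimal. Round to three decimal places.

0.213

Using m = M/MB = 73/21 ≈ 3.476190. Since m = (1 + c)/(c + rr + e), the denominator satisfies c + rr + e = (1 + c)/m = (1 + 0) / 3.476190 ≈ 0.287671.
With c = 0 and e = 0.075, the statutory reserve ratio is 0.287671 − 0 − 0.075 = 0.212671.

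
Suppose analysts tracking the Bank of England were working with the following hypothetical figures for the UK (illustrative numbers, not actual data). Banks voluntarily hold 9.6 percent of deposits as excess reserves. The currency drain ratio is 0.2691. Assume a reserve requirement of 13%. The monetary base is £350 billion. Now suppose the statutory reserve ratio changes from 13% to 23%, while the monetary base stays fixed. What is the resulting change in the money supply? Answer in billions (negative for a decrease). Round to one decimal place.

-150.8 billion

Initially m₁ = (1 + 0.2691) / (0.13 + 0.096 + 0.2691) ≈ 2.56332, so M₁ = 2.56332 × 350 = 897.162 billion.
After the change m₂ = (1 + 0.2691) / (0.23 + 0.096 + 0.2691) ≈ 2.13258, so M₂ = 2.13258 × 350 = 746.403 billion.
ΔM = M₂ − M₁ = 746.403 − 897.162 = -150.759 billion.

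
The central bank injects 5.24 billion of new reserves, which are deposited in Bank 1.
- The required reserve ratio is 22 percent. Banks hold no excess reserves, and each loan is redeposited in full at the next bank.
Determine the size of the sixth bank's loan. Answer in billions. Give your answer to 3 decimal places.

Each bank lends a fraction (1 − rr) = 0.7800 of the deposit it receives, so Bank 6 receives 5.24·0.7800^5 and lends 5.24·0.7800^6 ≈ 1.1800 billion.

1.180 billion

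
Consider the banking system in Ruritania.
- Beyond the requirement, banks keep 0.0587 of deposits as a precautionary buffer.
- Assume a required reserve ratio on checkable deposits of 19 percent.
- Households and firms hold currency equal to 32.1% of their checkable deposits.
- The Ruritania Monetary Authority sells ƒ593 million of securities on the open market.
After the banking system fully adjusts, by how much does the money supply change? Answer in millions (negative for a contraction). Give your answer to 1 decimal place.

The money multiplier is m = (1 + c) / (rr + e + c) = (1 + 0.321) / (0.19 + 0.0587 + 0.321) ≈ 2.31876.
The sale removes 593 million of base, so ΔM = m × ΔMB = 2.31876 × (−593) ≈ -1375.0247 million.

-1375.0 million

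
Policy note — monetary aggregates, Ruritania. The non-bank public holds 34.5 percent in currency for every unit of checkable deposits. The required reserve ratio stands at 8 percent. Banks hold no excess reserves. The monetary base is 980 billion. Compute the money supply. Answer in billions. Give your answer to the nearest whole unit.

The money multiplier is m = (1 + c) / (rr + c) = (1 + 0.345) / (0.08 + 0.345) ≈ 3.1647.
So M = m × MB = 3.1647 × 980 = 3101.406 billion.

3101 billion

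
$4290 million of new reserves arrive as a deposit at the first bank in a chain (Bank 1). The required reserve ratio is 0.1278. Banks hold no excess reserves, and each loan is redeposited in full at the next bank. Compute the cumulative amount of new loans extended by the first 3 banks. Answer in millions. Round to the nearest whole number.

$9852 million

Bank i lends (1 − rr)^i of the original deposit: Bank 1 lends 4290·0.8722 = 3741.7380, Bank 2 lends 4290·0.8722² ≈ 3263.5439, and so on.
Summing a geometric series: total = 4290·[0.8722·(1 − 0.8722^3) / (1 − 0.8722)] ≈ 9851.7449 million.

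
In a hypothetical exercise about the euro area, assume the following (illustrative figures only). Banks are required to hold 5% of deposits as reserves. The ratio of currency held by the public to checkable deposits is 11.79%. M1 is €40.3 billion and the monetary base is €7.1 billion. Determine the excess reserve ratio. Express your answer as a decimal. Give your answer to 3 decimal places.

Using m = M/MB = 40.3/7.1 ≈ 5.676056. Since m = (1 + c)/(c + rr + e), the denominator satisfies c + rr + e = (1 + c)/m = (1 + 0.1179) / 5.676056 ≈ 0.196950.
With c = 0.1179 and rr = 0.05, the excess reserve ratio is 0.196950 − 0.1179 − 0.05 = 0.02905.

0.029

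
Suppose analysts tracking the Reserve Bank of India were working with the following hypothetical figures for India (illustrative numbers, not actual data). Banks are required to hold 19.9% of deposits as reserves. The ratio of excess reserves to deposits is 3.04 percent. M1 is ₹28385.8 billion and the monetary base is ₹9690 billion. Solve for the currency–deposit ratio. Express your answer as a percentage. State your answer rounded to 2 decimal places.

Using m = M/MB = 28385.8/9690 ≈ 2.929391. From m = (1 + c)/(c + rr + e), rearranging gives 1 + c = m·(c + rr + e), so c·(1 − m) = m·(rr + e) − 1.
Hence c = [m·(rr + e) − 1]/(1 − m) = [2.929391 × (0.199 + 0.0304) − 1] / (1 − 2.929391) ≈ 0.170001.

17.00%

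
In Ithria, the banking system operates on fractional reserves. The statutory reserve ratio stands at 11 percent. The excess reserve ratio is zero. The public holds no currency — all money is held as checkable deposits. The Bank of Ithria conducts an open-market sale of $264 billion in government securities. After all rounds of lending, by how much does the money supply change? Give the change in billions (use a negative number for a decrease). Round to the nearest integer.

The simple money multiplier is m = 1/rr = 1/0.11 ≈ 9.0909.
An open-market sale reduces the monetary base by 264 billion, so ΔM = m × ΔMB = 9.0909 × (−264) = -2399.9976 billion.

-2400 billion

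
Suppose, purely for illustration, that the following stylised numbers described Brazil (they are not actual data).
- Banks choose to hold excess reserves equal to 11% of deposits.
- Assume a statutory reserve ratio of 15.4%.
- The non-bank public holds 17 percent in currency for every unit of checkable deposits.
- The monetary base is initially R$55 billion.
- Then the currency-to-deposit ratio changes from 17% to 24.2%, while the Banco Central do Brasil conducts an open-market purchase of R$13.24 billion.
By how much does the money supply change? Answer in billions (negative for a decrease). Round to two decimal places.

R$19.23 billion

Before: m₁ = (1 + 0.17) / (0.154 + 0.11 + 0.17) ≈ 2.69585, MB₁ = 55, so M₁ = 2.69585 × 55 ≈ 148.2717 billion.
After: m₂ = (1 + 0.242) / (0.154 + 0.11 + 0.242) ≈ 2.45455, MB₂ = 55 + 13.24 = 68.24, so M₂ = 2.45455 × 68.24 ≈ 167.4985 billion.
ΔM = M₂ − M₁ = 167.4985 − 148.2717 = 19.2268 billion.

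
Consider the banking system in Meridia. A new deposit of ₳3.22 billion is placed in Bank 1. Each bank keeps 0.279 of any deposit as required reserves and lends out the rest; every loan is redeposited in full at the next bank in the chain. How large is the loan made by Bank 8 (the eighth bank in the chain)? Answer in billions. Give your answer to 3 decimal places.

₳0.235 billion

Each bank lends a fraction (1 − rr) = 0.7210 of the deposit it receives, so Bank 8 receives 3.22·0.7210^7 and lends 3.22·0.7210^8 ≈ 0.2351 billion.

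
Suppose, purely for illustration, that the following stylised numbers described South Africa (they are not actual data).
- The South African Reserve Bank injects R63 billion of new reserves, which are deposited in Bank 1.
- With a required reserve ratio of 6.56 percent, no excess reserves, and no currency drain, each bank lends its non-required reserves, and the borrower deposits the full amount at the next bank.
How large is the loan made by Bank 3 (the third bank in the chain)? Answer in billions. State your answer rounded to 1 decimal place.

R51.4 billion

Each bank lends a fraction (1 − rr) = 0.9344 of the deposit it receives, so Bank 3 receives 63·0.9344^2 and lends 63·0.9344^3 ≈ 51.3972 billion.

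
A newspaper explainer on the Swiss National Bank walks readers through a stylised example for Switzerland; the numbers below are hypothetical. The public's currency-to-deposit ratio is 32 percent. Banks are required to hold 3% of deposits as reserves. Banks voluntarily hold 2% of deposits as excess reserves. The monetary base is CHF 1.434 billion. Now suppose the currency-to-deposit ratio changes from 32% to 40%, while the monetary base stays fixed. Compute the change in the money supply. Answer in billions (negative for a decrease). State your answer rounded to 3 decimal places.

-0.655 billion

Initially m₁ = (1 + 0.32) / (0.03 + 0.02 + 0.32) ≈ 3.56757, so M₁ = 3.56757 × 1.434 ≈ 5.1159 billion.
After the change m₂ = (1 + 0.4) / (0.03 + 0.02 + 0.4) ≈ 3.11111, so M₂ = 3.11111 × 1.434 ≈ 4.4613 billion.
ΔM = M₂ − M₁ = 4.4613 − 5.1159 = -0.6546 billion.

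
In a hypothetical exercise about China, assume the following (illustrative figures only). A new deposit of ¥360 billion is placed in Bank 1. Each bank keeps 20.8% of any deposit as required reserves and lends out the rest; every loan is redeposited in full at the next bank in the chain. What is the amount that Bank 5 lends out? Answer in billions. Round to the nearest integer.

Each bank lends a fraction (1 − rr) = 0.7920 of the deposit it receives, so Bank 5 receives 360·0.7920^4 and lends 360·0.7920^5 ≈ 112.1834 billion.

¥112 billion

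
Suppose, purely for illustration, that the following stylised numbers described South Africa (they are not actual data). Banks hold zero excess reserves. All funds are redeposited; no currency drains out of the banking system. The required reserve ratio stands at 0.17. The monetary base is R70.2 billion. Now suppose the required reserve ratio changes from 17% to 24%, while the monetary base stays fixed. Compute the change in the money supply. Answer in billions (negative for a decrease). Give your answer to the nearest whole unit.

Initially m₁ = 1 / (0.17) ≈ 5.8824, so M₁ = 5.8824 × 70.2 ≈ 412.9445 billion.
After the change m₂ = 1 / (0.24) ≈ 4.1667, so M₂ = 4.1667 × 70.2 ≈ 292.5023 billion.
ΔM = M₂ − M₁ = 292.5023 − 412.9445 = -120.4422 billion.

-120 billion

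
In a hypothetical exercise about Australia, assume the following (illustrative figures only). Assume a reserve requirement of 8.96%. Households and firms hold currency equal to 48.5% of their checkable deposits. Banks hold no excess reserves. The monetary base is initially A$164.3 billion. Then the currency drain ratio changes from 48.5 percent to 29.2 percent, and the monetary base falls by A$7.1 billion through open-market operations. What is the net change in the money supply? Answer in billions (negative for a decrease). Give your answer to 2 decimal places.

A$107.62 billion

Before: m₁ = (1 + 0.485) / (0.0896 + 0.485) ≈ 2.584407, MB₁ = 164.3, so M₁ = 2.584407 × 164.3 ≈ 424.6181 billion.
After: m₂ = (1 + 0.292) / (0.0896 + 0.292) ≈ 3.385744, MB₂ = 164.3 − 7.1 = 157.2, so M₂ = 3.385744 × 157.2 ≈ 532.239 billion.
ΔM = M₂ − M₁ = 532.239 − 424.6181 = 107.6209 billion.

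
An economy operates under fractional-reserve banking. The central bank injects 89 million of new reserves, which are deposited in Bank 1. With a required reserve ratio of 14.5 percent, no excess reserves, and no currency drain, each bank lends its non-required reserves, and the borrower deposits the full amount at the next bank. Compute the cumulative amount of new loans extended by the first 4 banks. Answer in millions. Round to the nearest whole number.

244 million

Bank i lends (1 − rr)^i of the original deposit: Bank 1 lends 89·0.8550 = 76.0950, Bank 2 lends 89·0.8550² ≈ 65.0612, and so on.
Summing a geometric series: total = 89·[0.8550·(1 − 0.8550^4) / (1 − 0.8550)] ≈ 244.3450 million.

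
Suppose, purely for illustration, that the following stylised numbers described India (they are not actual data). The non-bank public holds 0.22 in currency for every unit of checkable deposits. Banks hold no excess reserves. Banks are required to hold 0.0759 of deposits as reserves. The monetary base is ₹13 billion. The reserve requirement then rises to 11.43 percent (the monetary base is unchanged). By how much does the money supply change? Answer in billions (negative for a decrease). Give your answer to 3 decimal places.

-6.157 billion

Initially m₁ = (1 + 0.22) / (0.0759 + 0.22) ≈ 4.123015, so M₁ = 4.123015 × 13 ≈ 53.5992 billion.
After the change m₂ = (1 + 0.22) / (0.1143 + 0.22) ≈ 3.649417, so M₂ = 3.649417 × 13 ≈ 47.4424 billion.
ΔM = M₂ − M₁ = 47.4424 − 53.5992 = -6.1568 billion.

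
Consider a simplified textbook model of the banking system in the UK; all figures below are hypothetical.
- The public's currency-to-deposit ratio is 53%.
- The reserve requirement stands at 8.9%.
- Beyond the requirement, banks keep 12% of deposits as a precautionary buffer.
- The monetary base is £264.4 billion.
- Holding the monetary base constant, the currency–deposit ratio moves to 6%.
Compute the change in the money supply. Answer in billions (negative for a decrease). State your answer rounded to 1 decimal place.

Initially m₁ = (1 + 0.53) / (0.089 + 0.12 + 0.53) ≈ 2.07037, so M₁ = 2.07037 × 264.4 ≈ 547.4058 billion.
After the change m₂ = (1 + 0.06) / (0.089 + 0.12 + 0.06) ≈ 3.94052, so M₂ = 3.94052 × 264.4 ≈ 1041.8735 billion.
ΔM = M₂ − M₁ = 1041.8735 − 547.4058 = 494.4677 billion.

£494.5 billion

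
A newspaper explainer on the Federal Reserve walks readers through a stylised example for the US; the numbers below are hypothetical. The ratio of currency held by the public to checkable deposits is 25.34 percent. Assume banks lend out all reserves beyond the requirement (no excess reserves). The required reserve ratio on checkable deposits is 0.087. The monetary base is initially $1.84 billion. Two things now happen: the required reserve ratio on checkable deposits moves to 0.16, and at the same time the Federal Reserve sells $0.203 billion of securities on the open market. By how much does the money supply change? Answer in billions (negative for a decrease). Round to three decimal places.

Before: m₁ = (1 + 0.2534) / (0.087 + 0.2534) ≈ 3.68214, MB₁ = 1.84, so M₁ = 3.68214 × 1.84 ≈ 6.7751 billion.
After: m₂ = (1 + 0.2534) / (0.16 + 0.2534) ≈ 3.03193, MB₂ = 1.84 − 0.203 = 1.637, so M₂ = 3.03193 × 1.637 ≈ 4.9633 billion.
ΔM = M₂ − M₁ = 4.9633 − 6.7751 = -1.8118 billion.

-1.812 billion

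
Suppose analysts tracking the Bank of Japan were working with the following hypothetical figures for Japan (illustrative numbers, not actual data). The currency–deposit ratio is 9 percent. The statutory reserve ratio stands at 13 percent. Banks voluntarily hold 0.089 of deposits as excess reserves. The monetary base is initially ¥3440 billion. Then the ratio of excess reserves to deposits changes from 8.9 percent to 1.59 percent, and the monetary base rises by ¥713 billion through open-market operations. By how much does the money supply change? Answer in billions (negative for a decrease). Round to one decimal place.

Before: m₁ = (1 + 0.09) / (0.13 + 0.089 + 0.09) ≈ 3.527508, MB₁ = 3440, so M₁ = 3.527508 × 3440 ≈ 12134.6275 billion.
After: m₂ = (1 + 0.09) / (0.13 + 0.0159 + 0.09) ≈ 4.620602, MB₂ = 3440 + 713 = 4153, so M₂ = 4.620602 × 4153 ≈ 19189.3601 billion.
ΔM = M₂ − M₁ = 19189.3601 − 12134.6275 = 7054.7326 billion.

¥7054.7 billion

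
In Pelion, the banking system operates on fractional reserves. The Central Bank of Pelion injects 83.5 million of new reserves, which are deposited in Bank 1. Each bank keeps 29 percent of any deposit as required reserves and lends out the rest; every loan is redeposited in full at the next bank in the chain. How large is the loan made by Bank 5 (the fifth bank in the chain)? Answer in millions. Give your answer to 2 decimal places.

15.07 million

Each bank lends a fraction (1 − rr) = 0.7100 of the deposit it receives, so Bank 5 receives 83.5·0.7100^4 and lends 83.5·0.7100^5 ≈ 15.0653 million.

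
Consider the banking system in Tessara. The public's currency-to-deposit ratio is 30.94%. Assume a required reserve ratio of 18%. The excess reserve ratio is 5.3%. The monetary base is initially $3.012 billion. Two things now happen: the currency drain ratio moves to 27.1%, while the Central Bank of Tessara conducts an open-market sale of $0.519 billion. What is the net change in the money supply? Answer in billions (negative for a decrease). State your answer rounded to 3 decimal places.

Before: m₁ = (1 + 0.3094) / (0.18 + 0.053 + 0.3094) ≈ 2.41409, MB₁ = 3.012, so M₁ = 2.41409 × 3.012 ≈ 7.2712 billion.
After: m₂ = (1 + 0.271) / (0.18 + 0.053 + 0.271) ≈ 2.52183, MB₂ = 3.012 − 0.519 = 2.493, so M₂ = 2.52183 × 2.493 ≈ 6.2869 billion.
ΔM = M₂ − M₁ = 6.2869 − 7.2712 = -0.9843 billion.

-0.984 billion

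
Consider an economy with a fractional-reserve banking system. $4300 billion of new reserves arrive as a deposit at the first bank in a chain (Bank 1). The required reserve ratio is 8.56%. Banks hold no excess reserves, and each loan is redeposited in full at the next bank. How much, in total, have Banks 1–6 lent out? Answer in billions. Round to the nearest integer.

$19083 billion

Bank i lends (1 − rr)^i of the original deposit: Bank 1 lends 4300·0.9144 = 3931.9200, Bank 2 lends 4300·0.9144² ≈ 3595.3476, and so on.
Summing a geometric series: total = 4300·[0.9144·(1 − 0.9144^6) / (1 − 0.9144)] ≈ 19083.4023 billion.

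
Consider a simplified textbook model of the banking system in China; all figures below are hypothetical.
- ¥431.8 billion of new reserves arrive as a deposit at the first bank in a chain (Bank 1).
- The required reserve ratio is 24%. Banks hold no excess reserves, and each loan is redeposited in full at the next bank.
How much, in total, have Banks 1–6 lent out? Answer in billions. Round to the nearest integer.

Bank i lends (1 − rr)^i of the original deposit: Bank 1 lends 431.8·0.7600 = 328.1680, Bank 2 lends 431.8·0.7600² ≈ 249.4077, and so on.
Summing a geometric series: total = 431.8·[0.7600·(1 − 0.7600^6) / (1 − 0.7600)] ≈ 1103.8752 billion.

¥1104 billion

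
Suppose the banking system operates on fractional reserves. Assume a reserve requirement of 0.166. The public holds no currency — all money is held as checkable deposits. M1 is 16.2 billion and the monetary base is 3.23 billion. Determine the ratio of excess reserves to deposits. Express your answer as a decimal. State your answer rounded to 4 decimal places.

0.0334

Using m = M/MB = 16.2/3.23 ≈ 5.015480. Since m = (1 + c)/(c + rr + e), the denominator satisfies c + rr + e = (1 + c)/m = (1 + 0) / 5.015480 ≈ 0.199383.
With c = 0 and rr = 0.166, the ratio of excess reserves to deposits is 0.199383 − 0 − 0.166 = 0.033383.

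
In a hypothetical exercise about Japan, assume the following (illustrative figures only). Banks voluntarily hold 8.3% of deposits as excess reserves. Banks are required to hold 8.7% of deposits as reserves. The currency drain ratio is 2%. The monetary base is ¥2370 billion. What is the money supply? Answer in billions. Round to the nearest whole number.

¥12723 billion

The money multiplier is m = (1 + c) / (rr + e + c) = (1 + 0.02) / (0.087 + 0.083 + 0.02) ≈ 5.36842.
So M = m × MB = 5.36842 × 2370 = 12723.1554 billion.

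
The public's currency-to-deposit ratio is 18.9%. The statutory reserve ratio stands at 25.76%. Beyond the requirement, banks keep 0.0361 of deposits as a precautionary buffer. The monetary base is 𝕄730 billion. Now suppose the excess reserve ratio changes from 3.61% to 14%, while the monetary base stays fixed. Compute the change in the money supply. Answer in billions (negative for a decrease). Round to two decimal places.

Initially m₁ = (1 + 0.189) / (0.2576 + 0.0361 + 0.189) ≈ 2.463228, so M₁ = 2.463228 × 730 ≈ 1798.1564 billion.
After the change m₂ = (1 + 0.189) / (0.2576 + 0.14 + 0.189) ≈ 2.026935, so M₂ = 2.026935 × 730 ≈ 1479.6626 billion.
ΔM = M₂ − M₁ = 1479.6626 − 1798.1564 = -318.4938 billion.

-318.49 billion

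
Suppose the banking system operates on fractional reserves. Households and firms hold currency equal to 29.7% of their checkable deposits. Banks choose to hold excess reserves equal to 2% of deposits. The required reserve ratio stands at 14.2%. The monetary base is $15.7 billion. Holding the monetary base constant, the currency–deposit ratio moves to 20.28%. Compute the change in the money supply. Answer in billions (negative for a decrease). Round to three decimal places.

$7.402 billion

Initially m₁ = (1 + 0.297) / (0.142 + 0.02 + 0.297) ≈ 2.825708, so M₁ = 2.825708 × 15.7 ≈ 44.3636 billion.
After the change m₂ = (1 + 0.2028) / (0.142 + 0.02 + 0.2028) ≈ 3.297149, so M₂ = 3.297149 × 15.7 ≈ 51.7652 billion.
ΔM = M₂ − M₁ = 51.7652 − 44.3636 = 7.4016 billion.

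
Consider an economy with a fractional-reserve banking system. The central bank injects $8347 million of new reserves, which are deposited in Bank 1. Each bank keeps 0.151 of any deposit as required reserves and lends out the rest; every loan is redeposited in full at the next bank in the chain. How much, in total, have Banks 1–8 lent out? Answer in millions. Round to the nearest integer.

Bank i lends (1 − rr)^i of the original deposit: Bank 1 lends 8347·0.8490 = 7086.6030, Bank 2 lends 8347·0.8490² ≈ 6016.5259, and so on.
Summing a geometric series: total = 8347·[0.8490·(1 − 0.8490^8) / (1 − 0.8490)] ≈ 34262.7191 million.

$34263 million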